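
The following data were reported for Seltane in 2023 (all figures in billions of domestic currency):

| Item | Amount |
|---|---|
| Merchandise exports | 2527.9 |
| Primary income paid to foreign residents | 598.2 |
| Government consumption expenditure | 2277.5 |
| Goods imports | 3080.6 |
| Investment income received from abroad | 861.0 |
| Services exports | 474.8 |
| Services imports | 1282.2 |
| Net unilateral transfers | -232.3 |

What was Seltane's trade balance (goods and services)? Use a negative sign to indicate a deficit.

-1360.1

Goods balance = 2527.9 - 3080.6 = -552.7
Services balance = 474.8 - 1282.2 = -807.4
Trade balance (goods + services) = -552.7 + (-807.4) = -1360.1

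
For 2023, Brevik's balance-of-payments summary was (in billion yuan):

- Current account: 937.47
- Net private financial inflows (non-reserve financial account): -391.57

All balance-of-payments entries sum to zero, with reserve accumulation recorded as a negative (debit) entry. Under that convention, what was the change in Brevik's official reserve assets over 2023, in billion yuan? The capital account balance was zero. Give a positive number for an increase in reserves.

Official reserve transactions balance = -(937.47 + (-391.57)) = -545.90
An accumulation of reserves is recorded as a debit (negative entry), so the change in the stock of reserves is the negative of that balance.
Change in official reserves = -(-545.90) = 545.90

545.90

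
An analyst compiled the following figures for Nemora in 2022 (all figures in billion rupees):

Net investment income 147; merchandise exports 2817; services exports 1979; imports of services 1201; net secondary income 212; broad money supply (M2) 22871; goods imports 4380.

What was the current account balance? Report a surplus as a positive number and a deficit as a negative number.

-426

Goods balance = 2817 - 4380 = -1563
Services balance = 1979 - 1201 = 778
Trade balance (goods + services) = -1563 + 778 = -785
Net primary income = 147
Net secondary income = 212
Current account = -785 + 147 + 212 = -426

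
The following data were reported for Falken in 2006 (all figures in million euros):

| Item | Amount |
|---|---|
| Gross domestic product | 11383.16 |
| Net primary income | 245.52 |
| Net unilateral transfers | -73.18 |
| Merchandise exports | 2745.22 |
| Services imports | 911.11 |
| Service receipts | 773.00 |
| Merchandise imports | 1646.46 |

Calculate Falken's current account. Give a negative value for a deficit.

Goods balance = 2745.22 - 1646.46 = 1098.76
Services balance = 773.00 - 911.11 = -138.11
Trade balance (goods + services) = 1098.76 + (-138.11) = 960.65
Net primary income = 245.52
Net secondary income = -73.18
Current account = 960.65 + 245.52 + (-73.18) = 1132.99

1132.99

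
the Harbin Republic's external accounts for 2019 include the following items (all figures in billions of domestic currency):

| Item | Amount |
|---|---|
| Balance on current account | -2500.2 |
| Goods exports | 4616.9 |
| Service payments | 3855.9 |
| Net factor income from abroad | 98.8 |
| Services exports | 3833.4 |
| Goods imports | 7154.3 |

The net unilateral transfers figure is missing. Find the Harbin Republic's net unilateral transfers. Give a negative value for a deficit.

Current account = goods balance + services balance + net primary income + net secondary income
Sum of the known components = -2461.1
Net unilateral transfers = CA - (known components) = -2500.2 - (-2461.1) = -39.1

-39.1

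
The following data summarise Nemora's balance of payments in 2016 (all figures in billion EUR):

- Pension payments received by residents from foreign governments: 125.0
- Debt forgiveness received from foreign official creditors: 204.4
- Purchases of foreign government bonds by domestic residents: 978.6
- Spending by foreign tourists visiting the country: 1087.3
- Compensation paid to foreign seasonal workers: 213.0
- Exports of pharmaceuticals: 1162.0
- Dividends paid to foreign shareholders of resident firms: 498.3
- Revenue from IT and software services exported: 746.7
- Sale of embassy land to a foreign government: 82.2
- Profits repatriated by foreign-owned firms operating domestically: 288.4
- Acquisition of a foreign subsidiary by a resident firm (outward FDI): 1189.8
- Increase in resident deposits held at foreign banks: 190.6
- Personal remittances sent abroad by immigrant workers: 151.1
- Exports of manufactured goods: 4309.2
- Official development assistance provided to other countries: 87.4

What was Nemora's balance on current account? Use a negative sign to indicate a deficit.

6192.0

Goods: 4309.2 + 1162.0 = 5471.2
Services: 1087.3 + 746.7 = 1834.0
Primary income: -498.3 - 213.0 - 288.4 = -999.7
Secondary income: -151.1 + 125.0 - 87.4 = -113.5
Current account = 5471.2 + 1834.0 + (-999.7) + (-113.5) = 6192.0
(Excluded from the current account — capital account: debt forgiveness received from foreign official creditors 204.4, sale of embassy land to a foreign government 82.2; financial account: purchases of foreign government bonds by domestic residents 978.6, acquisition of a foreign subsidiary by a resident firm (outward FDI) 1189.8, increase in resident deposits held at foreign banks 190.6.)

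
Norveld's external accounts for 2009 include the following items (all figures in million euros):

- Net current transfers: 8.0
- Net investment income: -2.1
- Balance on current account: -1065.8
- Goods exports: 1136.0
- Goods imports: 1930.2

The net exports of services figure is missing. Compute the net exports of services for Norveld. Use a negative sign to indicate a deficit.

-277.5

Current account = goods balance + services balance + net primary income + net secondary income
Sum of the known components = -788.3
Net exports of services = CA - (known components) = -1065.8 - (-788.3) = -277.5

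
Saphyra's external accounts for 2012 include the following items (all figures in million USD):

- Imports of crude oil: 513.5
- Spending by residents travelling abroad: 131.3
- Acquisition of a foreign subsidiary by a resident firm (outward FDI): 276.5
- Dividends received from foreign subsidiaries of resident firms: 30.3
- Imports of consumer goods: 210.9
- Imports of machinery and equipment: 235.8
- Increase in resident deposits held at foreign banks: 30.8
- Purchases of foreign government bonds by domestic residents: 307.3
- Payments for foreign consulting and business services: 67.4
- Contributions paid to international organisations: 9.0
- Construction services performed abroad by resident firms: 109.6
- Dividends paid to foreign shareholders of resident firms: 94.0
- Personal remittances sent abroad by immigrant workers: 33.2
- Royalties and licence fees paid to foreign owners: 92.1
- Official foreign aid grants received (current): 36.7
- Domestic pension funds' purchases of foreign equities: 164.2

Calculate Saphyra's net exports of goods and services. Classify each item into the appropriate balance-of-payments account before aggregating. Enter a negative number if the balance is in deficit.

Goods: -513.5 - 210.9 - 235.8 = -960.2
Services: -131.3 - 67.4 + 109.6 - 92.1 = -181.2
Trade balance = -960.2 + (-181.2) = -1141.4
(Excluded from the trade balance — financial account: acquisition of a foreign subsidiary by a resident firm (outward FDI) 276.5, increase in resident deposits held at foreign banks 30.8, purchases of foreign government bonds by domestic residents 307.3, domestic pension funds' purchases of foreign equities 164.2; primary income: dividends received from foreign subsidiaries of resident firms 30.3, dividends paid to foreign shareholders of resident firms 94.0; secondary income: contributions paid to international organisations 9.0, personal remittances sent abroad by immigrant workers 33.2, official foreign aid grants received (current) 36.7.)

-1141.4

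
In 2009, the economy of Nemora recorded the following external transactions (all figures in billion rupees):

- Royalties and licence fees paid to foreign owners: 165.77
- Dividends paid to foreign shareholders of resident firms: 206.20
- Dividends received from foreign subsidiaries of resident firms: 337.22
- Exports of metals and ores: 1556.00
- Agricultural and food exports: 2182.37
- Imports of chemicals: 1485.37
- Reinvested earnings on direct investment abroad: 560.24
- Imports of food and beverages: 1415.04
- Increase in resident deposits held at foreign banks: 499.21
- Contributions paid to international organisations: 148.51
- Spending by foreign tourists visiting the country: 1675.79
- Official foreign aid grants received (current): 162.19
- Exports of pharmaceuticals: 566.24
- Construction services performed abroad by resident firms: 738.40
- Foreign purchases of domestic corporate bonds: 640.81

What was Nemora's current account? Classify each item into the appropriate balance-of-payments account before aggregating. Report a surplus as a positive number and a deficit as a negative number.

4357.56

Goods: -1415.04 - 1485.37 + 2182.37 + 566.24 + 1556.00 = 1404.20
Services: -165.77 + 1675.79 + 738.40 = 2248.42
Primary income: 337.22 + 560.24 - 206.20 = 691.26
Secondary income: -148.51 + 162.19 = 13.68
Current account = 1404.20 + 2248.42 + 691.26 + 13.68 = 4357.56
(Excluded from the current account — financial account: increase in resident deposits held at foreign banks 499.21, foreign purchases of domestic corporate bonds 640.81.)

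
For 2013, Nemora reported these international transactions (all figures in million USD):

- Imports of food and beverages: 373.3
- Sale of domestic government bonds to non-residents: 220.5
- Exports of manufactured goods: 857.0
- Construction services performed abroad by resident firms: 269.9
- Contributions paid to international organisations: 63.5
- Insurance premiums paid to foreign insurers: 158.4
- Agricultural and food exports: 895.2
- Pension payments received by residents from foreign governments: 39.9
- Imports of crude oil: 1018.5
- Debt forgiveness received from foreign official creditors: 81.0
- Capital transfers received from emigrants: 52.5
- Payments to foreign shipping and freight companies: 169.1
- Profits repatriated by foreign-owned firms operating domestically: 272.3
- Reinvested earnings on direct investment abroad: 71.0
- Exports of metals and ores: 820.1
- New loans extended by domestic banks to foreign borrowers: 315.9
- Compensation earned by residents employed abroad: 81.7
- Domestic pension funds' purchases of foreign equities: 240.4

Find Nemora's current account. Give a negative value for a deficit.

Goods: 820.1 - 1018.5 - 373.3 + 857.0 + 895.2 = 1180.5
Services: 269.9 - 158.4 - 169.1 = -57.6
Primary income: 81.7 - 272.3 + 71.0 = -119.6
Secondary income: 39.9 - 63.5 = -23.6
Current account = 1180.5 + (-57.6) + (-119.6) + (-23.6) = 979.7
(Excluded from the current account — financial account: sale of domestic government bonds to non-residents 220.5, new loans extended by domestic banks to foreign borrowers 315.9, domestic pension funds' purchases of foreign equities 240.4; capital account: debt forgiveness received from foreign official creditors 81.0, capital transfers received from emigrants 52.5.)

979.7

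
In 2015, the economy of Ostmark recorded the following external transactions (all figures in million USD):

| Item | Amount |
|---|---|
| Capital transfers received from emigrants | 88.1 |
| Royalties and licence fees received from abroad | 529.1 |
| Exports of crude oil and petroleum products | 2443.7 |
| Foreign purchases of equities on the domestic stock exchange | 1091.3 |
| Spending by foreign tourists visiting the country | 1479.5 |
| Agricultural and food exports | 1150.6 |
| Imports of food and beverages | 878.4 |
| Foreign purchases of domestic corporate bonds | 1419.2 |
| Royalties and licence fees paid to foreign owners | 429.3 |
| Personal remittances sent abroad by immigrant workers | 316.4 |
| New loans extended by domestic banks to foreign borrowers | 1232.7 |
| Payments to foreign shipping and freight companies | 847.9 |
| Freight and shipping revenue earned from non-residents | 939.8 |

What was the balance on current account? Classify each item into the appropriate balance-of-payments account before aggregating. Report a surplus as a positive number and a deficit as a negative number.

4070.7

Goods: 2443.7 + 1150.6 - 878.4 = 2715.9
Services: 1479.5 - 847.9 + 529.1 + 939.8 - 429.3 = 1671.2
Secondary income: -316.4
Current account = 2715.9 + 1671.2 + (-316.4) = 4070.7
(Excluded from the current account — capital account: capital transfers received from emigrants 88.1; financial account: foreign purchases of equities on the domestic stock exchange 1091.3, foreign purchases of domestic corporate bonds 1419.2, new loans extended by domestic banks to foreign borrowers 1232.7.)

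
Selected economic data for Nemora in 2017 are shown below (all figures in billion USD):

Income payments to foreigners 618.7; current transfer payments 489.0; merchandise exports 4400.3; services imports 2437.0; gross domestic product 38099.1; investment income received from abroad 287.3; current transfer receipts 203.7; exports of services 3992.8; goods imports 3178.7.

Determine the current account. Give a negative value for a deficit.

2160.7

Goods balance = 4400.3 - 3178.7 = 1221.6
Services balance = 3992.8 - 2437.0 = 1555.8
Trade balance (goods + services) = 1221.6 + 1555.8 = 2777.4
Net primary income = 287.3 - 618.7 = -331.4
Net secondary income = 203.7 - 489.0 = -285.3
Current account = 2777.4 + (-331.4) + (-285.3) = 2160.7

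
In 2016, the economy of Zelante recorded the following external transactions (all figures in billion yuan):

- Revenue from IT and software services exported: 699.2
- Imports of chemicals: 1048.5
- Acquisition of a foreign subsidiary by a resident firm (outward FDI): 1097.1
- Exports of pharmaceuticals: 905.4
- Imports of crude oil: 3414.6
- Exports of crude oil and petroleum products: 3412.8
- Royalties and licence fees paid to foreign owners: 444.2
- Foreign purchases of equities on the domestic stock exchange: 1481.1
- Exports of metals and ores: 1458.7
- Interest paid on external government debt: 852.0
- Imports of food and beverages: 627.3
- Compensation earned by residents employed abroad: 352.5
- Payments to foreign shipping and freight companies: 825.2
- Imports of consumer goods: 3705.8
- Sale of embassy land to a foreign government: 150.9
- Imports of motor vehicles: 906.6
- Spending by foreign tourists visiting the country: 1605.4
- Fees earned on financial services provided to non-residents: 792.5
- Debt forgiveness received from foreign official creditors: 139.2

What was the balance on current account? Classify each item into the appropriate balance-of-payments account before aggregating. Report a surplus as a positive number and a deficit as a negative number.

-2597.7

Goods: 3412.8 - 906.6 + 905.4 - 1048.5 - 3414.6 + 1458.7 - 627.3 - 3705.8 = -3925.9
Services: 792.5 - 444.2 + 1605.4 - 825.2 + 699.2 = 1827.7
Primary income: 352.5 - 852.0 = -499.5
Current account = (-3925.9) + 1827.7 + (-499.5) = -2597.7
(Excluded from the current account — financial account: acquisition of a foreign subsidiary by a resident firm (outward FDI) 1097.1, foreign purchases of equities on the domestic stock exchange 1481.1; capital account: sale of embassy land to a foreign government 150.9, debt forgiveness received from foreign official creditors 139.2.)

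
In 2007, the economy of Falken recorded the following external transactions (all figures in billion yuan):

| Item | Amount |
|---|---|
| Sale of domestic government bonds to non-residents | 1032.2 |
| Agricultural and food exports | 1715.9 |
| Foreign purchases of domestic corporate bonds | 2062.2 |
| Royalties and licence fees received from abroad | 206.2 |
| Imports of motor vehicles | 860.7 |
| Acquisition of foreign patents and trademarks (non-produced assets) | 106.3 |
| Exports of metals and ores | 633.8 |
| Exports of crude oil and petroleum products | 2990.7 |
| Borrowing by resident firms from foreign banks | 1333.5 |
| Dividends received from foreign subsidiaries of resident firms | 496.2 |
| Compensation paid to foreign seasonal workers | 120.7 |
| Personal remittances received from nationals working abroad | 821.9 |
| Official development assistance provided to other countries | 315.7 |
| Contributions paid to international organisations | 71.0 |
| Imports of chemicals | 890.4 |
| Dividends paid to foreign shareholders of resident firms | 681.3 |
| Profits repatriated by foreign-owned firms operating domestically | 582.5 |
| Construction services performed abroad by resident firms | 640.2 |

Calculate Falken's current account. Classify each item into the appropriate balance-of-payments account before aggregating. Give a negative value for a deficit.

3982.6

Goods: 1715.9 - 860.7 + 2990.7 + 633.8 - 890.4 = 3589.3
Services: 640.2 + 206.2 = 846.4
Primary income: -582.5 - 681.3 + 496.2 - 120.7 = -888.3
Secondary income: -71.0 - 315.7 + 821.9 = 435.2
Current account = 3589.3 + 846.4 + (-888.3) + 435.2 = 3982.6
(Excluded from the current account — financial account: sale of domestic government bonds to non-residents 1032.2, foreign purchases of domestic corporate bonds 2062.2, borrowing by resident firms from foreign banks 1333.5; capital account: acquisition of foreign patents and trademarks (non-produced assets) 106.3.)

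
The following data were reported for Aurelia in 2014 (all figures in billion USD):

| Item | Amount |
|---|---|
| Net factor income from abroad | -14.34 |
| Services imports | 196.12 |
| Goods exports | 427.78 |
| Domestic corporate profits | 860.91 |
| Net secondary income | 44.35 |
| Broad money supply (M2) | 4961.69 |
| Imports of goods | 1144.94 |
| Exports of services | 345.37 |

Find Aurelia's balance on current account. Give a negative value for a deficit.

-537.90

Goods balance = 427.78 - 1144.94 = -717.16
Services balance = 345.37 - 196.12 = 149.25
Trade balance (goods + services) = -717.16 + 149.25 = -567.91
Net primary income = -14.34
Net secondary income = 44.35
Current account = -567.91 + (-14.34) + 44.35 = -537.90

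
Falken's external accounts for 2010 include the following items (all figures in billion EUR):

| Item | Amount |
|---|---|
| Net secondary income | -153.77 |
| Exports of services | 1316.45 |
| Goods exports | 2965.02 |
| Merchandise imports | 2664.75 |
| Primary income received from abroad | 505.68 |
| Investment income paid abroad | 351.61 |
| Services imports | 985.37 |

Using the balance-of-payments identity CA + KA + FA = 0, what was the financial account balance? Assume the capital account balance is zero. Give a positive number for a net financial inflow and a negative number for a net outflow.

Goods balance = 2965.02 - 2664.75 = 300.27
Services balance = 1316.45 - 985.37 = 331.08
Trade balance (goods + services) = 300.27 + 331.08 = 631.35
Net primary income = 505.68 - 351.61 = 154.07
Net secondary income = -153.77
Current account = 631.35 + 154.07 + (-153.77) = 631.65
Financial account = -(631.65) = -631.65

-631.65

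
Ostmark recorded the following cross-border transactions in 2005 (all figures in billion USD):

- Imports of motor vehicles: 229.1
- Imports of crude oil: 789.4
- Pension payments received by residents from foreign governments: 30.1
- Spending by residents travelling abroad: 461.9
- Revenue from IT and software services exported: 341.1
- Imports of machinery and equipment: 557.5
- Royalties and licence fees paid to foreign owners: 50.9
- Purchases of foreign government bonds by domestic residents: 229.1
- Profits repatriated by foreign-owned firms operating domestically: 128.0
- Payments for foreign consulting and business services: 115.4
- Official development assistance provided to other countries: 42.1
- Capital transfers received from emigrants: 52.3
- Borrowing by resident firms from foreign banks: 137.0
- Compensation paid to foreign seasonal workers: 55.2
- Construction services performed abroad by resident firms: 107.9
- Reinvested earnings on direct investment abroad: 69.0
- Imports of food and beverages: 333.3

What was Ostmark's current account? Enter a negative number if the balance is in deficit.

-2214.7

Goods: -557.5 - 333.3 - 229.1 - 789.4 = -1909.3
Services: -115.4 - 50.9 - 461.9 + 107.9 + 341.1 = -179.2
Primary income: -55.2 - 128.0 + 69.0 = -114.2
Secondary income: -42.1 + 30.1 = -12.0
Current account = (-1909.3) + (-179.2) + (-114.2) + (-12.0) = -2214.7
(Excluded from the current account — financial account: purchases of foreign government bonds by domestic residents 229.1, borrowing by resident firms from foreign banks 137.0; capital account: capital transfers received from emigrants 52.3.)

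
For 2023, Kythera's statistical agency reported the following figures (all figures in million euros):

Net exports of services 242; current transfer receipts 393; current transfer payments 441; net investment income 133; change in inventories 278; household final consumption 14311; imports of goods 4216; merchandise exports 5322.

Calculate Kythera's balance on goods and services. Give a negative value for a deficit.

Goods balance = 5322 - 4216 = 1106
Services balance = 242
Trade balance (goods + services) = 1106 + 242 = 1348

1348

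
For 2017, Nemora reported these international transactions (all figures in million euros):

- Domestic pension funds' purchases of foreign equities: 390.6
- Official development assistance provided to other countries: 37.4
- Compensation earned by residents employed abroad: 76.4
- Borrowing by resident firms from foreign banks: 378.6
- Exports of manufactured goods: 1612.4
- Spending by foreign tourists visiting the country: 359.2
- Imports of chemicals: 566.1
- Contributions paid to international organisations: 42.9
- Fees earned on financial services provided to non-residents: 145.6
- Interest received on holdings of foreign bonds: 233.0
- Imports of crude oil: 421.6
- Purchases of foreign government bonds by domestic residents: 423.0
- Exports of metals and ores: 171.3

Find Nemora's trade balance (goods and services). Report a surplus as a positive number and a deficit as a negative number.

Goods: 1612.4 + 171.3 - 421.6 - 566.1 = 796.0
Services: 145.6 + 359.2 = 504.8
Trade balance = 796.0 + 504.8 = 1300.8
(Excluded from the trade balance — financial account: domestic pension funds' purchases of foreign equities 390.6, borrowing by resident firms from foreign banks 378.6, purchases of foreign government bonds by domestic residents 423.0; secondary income: official development assistance provided to other countries 37.4, contributions paid to international organisations 42.9; primary income: compensation earned by residents employed abroad 76.4, interest received on holdings of foreign bonds 233.0.)

1300.8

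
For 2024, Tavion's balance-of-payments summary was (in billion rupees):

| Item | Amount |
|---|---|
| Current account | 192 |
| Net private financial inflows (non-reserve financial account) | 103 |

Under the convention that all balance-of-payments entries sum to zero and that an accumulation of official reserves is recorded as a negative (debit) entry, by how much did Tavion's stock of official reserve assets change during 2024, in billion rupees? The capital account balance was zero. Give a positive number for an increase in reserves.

295

Official reserve transactions balance = -(192 + 103) = -295
An accumulation of reserves is recorded as a debit (negative entry), so the change in the stock of reserves is the negative of that balance.
Change in official reserves = -(-295) = 295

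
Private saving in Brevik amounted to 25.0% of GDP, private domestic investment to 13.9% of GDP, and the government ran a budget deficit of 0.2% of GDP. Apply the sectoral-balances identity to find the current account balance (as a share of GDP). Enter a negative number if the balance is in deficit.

10.9

By the sectoral-balances identity, CA = (S_private - I) + (T - G).
Private balance = 25.0 - 13.9 = 11.1
Government balance (T - G) = -0.2
CA = 11.1 + (-0.2) = 10.9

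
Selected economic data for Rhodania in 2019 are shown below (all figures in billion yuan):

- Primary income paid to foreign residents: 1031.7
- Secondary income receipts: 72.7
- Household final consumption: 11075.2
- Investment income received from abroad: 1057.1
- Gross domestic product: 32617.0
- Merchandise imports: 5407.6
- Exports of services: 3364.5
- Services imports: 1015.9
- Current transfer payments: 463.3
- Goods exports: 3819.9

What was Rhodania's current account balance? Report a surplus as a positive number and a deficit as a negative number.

395.7

Goods balance = 3819.9 - 5407.6 = -1587.7
Services balance = 3364.5 - 1015.9 = 2348.6
Trade balance (goods + services) = -1587.7 + 2348.6 = 760.9
Net primary income = 1057.1 - 1031.7 = 25.4
Net secondary income = 72.7 - 463.3 = -390.6
Current account = 760.9 + 25.4 + (-390.6) = 395.7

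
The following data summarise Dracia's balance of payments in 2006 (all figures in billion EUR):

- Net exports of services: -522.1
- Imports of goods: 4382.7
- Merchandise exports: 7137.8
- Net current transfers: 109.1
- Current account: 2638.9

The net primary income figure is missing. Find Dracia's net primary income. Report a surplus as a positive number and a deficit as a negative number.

Current account = goods balance + services balance + net primary income + net secondary income
Sum of the known components = 2342.1
Net primary income = CA - (known components) = 2638.9 - 2342.1 = 296.8

296.8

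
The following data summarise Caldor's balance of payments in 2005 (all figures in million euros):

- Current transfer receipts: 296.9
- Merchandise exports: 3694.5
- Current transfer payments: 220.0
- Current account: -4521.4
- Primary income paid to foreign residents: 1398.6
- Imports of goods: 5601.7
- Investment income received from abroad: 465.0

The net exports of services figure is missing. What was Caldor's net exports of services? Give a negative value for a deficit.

-1757.5

Current account = goods balance + services balance + net primary income + net secondary income
Sum of the known components = -2763.9
Net exports of services = CA - (known components) = -4521.4 - (-2763.9) = -1757.5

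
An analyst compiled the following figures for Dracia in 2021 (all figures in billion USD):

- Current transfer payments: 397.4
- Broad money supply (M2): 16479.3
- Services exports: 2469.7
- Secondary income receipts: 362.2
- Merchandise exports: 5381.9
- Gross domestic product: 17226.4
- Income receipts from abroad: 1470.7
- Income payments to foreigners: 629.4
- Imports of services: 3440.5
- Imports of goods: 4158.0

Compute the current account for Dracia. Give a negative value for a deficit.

1059.2

Goods balance = 5381.9 - 4158.0 = 1223.9
Services balance = 2469.7 - 3440.5 = -970.8
Trade balance (goods + services) = 1223.9 + (-970.8) = 253.1
Net primary income = 1470.7 - 629.4 = 841.3
Net secondary income = 362.2 - 397.4 = -35.2
Current account = 253.1 + 841.3 + (-35.2) = 1059.2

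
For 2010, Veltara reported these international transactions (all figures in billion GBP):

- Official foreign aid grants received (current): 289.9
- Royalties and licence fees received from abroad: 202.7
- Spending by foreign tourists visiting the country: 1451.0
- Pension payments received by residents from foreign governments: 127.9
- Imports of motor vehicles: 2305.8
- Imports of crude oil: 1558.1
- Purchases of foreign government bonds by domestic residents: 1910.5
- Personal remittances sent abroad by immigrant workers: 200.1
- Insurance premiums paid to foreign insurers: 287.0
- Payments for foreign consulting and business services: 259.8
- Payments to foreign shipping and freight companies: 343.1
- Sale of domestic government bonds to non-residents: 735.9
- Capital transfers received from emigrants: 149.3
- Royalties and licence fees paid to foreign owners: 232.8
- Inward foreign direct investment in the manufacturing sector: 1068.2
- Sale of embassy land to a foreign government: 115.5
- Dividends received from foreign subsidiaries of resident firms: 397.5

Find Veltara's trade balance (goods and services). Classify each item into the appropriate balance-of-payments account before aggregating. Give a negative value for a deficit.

-3332.9

Goods: -2305.8 - 1558.1 = -3863.9
Services: -343.1 - 287.0 + 202.7 - 259.8 - 232.8 + 1451.0 = 531.0
Trade balance = -3863.9 + 531.0 = -3332.9
(Excluded from the trade balance — secondary income: official foreign aid grants received (current) 289.9, pension payments received by residents from foreign governments 127.9, personal remittances sent abroad by immigrant workers 200.1; financial account: purchases of foreign government bonds by domestic residents 1910.5, sale of domestic government bonds to non-residents 735.9, inward foreign direct investment in the manufacturing sector 1068.2; capital account: capital transfers received from emigrants 149.3, sale of embassy land to a foreign government 115.5; primary income: dividends received from foreign subsidiaries of resident firms 397.5.)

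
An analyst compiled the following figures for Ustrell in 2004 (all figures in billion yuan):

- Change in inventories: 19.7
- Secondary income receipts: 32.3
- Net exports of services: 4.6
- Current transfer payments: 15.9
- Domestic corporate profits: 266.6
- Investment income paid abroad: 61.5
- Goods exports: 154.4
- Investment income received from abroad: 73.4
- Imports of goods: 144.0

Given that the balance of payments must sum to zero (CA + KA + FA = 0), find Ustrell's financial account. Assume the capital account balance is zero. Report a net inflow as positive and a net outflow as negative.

-43.3

Goods balance = 154.4 - 144.0 = 10.4
Services balance = 4.6
Trade balance (goods + services) = 10.4 + 4.6 = 15.0
Net primary income = 73.4 - 61.5 = 11.9
Net secondary income = 32.3 - 15.9 = 16.4
Current account = 15.0 + 11.9 + 16.4 = 43.3
Financial account = -(43.3) = -43.3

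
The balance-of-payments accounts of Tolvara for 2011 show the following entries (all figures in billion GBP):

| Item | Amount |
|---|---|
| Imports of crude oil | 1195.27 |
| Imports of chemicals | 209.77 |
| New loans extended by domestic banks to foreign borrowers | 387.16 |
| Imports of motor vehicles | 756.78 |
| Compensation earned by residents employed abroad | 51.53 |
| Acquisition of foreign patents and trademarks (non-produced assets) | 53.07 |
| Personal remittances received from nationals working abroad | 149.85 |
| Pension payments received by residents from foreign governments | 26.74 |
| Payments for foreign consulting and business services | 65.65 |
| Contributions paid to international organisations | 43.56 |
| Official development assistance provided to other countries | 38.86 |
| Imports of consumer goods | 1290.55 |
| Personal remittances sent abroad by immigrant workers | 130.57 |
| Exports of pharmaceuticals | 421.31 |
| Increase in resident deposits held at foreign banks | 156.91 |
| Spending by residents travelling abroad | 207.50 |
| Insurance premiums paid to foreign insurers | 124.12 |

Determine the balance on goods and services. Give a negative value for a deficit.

Goods: -1290.55 - 209.77 - 1195.27 + 421.31 - 756.78 = -3031.06
Services: -124.12 - 207.50 - 65.65 = -397.27
Trade balance = -3031.06 + (-397.27) = -3428.33
(Excluded from the trade balance — financial account: new loans extended by domestic banks to foreign borrowers 387.16, increase in resident deposits held at foreign banks 156.91; primary income: compensation earned by residents employed abroad 51.53; capital account: acquisition of foreign patents and trademarks (non-produced assets) 53.07; secondary income: personal remittances received from nationals working abroad 149.85, pension payments received by residents from foreign governments 26.74, contributions paid to international organisations 43.56, official development assistance provided to other countries 38.86, personal remittances sent abroad by immigrant workers 130.57.)

-3428.33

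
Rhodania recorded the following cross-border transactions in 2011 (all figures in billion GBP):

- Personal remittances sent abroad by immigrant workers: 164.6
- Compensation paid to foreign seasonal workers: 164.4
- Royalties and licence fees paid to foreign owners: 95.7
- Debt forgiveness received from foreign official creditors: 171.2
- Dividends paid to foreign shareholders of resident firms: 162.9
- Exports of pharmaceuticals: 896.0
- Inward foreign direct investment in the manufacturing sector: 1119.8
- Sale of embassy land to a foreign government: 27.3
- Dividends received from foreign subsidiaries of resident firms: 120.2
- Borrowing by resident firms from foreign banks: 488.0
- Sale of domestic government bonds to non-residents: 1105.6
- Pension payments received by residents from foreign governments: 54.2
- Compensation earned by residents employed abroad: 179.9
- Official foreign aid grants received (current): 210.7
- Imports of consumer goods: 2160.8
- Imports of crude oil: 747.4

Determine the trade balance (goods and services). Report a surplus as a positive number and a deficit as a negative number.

-2107.9

Goods: 896.0 - 747.4 - 2160.8 = -2012.2
Services: -95.7
Trade balance = -2012.2 + (-95.7) = -2107.9
(Excluded from the trade balance — secondary income: personal remittances sent abroad by immigrant workers 164.6, pension payments received by residents from foreign governments 54.2, official foreign aid grants received (current) 210.7; primary income: compensation paid to foreign seasonal workers 164.4, dividends paid to foreign shareholders of resident firms 162.9, dividends received from foreign subsidiaries of resident firms 120.2, compensation earned by residents employed abroad 179.9; capital account: debt forgiveness received from foreign official creditors 171.2, sale of embassy land to a foreign government 27.3; financial account: inward foreign direct investment in the manufacturing sector 1119.8, borrowing by resident firms from foreign banks 488.0, sale of domestic government bonds to non-residents 1105.6.)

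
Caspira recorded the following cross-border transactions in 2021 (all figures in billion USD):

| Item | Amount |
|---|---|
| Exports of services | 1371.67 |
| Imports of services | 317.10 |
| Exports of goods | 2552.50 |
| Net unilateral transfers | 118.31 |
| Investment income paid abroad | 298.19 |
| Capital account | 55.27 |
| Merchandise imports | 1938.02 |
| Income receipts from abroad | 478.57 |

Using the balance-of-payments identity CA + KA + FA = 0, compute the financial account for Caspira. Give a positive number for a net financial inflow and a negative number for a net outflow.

-2023.01

Goods balance = 2552.50 - 1938.02 = 614.48
Services balance = 1371.67 - 317.10 = 1054.57
Trade balance (goods + services) = 614.48 + 1054.57 = 1669.05
Net primary income = 478.57 - 298.19 = 180.38
Net secondary income = 118.31
Current account = 1669.05 + 180.38 + 118.31 = 1967.74
Financial account = -(1967.74 + 55.27) = -2023.01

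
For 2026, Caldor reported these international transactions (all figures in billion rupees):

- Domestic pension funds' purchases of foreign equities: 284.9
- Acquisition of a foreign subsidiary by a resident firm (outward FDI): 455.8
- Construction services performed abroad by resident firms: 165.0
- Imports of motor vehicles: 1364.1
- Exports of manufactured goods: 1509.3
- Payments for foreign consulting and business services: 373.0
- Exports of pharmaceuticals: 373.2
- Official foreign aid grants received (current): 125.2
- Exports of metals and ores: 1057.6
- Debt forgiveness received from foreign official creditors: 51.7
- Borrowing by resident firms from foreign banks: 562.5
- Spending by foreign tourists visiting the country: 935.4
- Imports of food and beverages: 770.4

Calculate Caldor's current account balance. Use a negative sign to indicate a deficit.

Goods: -1364.1 + 373.2 - 770.4 + 1057.6 + 1509.3 = 805.6
Services: -373.0 + 935.4 + 165.0 = 727.4
Secondary income: 125.2
Current account = 805.6 + 727.4 + 125.2 = 1658.2
(Excluded from the current account — financial account: domestic pension funds' purchases of foreign equities 284.9, acquisition of a foreign subsidiary by a resident firm (outward FDI) 455.8, borrowing by resident firms from foreign banks 562.5; capital account: debt forgiveness received from foreign official creditors 51.7.)

1658.2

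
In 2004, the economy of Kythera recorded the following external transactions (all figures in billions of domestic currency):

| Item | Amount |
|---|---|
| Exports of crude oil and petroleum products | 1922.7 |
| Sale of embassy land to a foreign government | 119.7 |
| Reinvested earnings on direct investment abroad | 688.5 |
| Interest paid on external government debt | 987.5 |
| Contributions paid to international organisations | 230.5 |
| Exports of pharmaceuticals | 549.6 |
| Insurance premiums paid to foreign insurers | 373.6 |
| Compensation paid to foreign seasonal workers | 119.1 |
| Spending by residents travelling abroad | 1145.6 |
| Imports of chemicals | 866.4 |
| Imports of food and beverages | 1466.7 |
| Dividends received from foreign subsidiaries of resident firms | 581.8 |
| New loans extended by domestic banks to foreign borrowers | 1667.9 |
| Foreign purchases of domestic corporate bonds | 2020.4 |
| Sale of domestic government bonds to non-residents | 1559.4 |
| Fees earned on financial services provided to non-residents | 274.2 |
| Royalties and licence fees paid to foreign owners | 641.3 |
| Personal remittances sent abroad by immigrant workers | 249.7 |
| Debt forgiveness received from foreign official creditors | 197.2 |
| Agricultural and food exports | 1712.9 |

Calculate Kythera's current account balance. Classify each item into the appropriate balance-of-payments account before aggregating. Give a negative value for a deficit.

-350.7

Goods: 549.6 - 866.4 + 1712.9 - 1466.7 + 1922.7 = 1852.1
Services: 274.2 - 373.6 - 1145.6 - 641.3 = -1886.3
Primary income: 688.5 - 987.5 + 581.8 - 119.1 = 163.7
Secondary income: -230.5 - 249.7 = -480.2
Current account = 1852.1 + (-1886.3) + 163.7 + (-480.2) = -350.7
(Excluded from the current account — capital account: sale of embassy land to a foreign government 119.7, debt forgiveness received from foreign official creditors 197.2; financial account: new loans extended by domestic banks to foreign borrowers 1667.9, foreign purchases of domestic corporate bonds 2020.4, sale of domestic government bonds to non-residents 1559.4.)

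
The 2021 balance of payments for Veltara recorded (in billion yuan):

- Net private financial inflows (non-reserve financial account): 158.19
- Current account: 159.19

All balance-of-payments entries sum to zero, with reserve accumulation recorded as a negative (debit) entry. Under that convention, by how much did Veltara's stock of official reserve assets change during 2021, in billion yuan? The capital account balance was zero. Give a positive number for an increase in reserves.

317.38

Official reserve transactions balance = -(159.19 + 158.19) = -317.38
An accumulation of reserves is recorded as a debit (negative entry), so the change in the stock of reserves is the negative of that balance.
Change in official reserves = -(-317.38) = 317.38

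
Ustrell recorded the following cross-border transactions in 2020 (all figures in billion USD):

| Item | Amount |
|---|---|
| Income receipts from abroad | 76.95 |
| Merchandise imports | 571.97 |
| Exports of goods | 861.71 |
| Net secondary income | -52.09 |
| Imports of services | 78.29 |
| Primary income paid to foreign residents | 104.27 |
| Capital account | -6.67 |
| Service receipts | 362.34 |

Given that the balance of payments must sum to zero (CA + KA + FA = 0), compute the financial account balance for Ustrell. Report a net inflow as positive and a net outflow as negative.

-487.71

Goods balance = 861.71 - 571.97 = 289.74
Services balance = 362.34 - 78.29 = 284.05
Trade balance (goods + services) = 289.74 + 284.05 = 573.79
Net primary income = 76.95 - 104.27 = -27.32
Net secondary income = -52.09
Current account = 573.79 + (-27.32) + (-52.09) = 494.38
Financial account = -(494.38 + (-6.67)) = -487.71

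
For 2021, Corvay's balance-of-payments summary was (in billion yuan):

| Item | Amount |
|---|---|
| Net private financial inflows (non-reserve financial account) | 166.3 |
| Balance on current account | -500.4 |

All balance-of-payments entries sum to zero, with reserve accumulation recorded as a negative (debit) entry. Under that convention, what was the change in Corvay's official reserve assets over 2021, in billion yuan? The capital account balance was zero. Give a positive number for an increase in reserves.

Official reserve transactions balance = -((-500.4) + 166.3) = 334.1
An accumulation of reserves is recorded as a debit (negative entry), so the change in the stock of reserves is the negative of that balance.
Change in official reserves = -(334.1) = -334.1

-334.1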